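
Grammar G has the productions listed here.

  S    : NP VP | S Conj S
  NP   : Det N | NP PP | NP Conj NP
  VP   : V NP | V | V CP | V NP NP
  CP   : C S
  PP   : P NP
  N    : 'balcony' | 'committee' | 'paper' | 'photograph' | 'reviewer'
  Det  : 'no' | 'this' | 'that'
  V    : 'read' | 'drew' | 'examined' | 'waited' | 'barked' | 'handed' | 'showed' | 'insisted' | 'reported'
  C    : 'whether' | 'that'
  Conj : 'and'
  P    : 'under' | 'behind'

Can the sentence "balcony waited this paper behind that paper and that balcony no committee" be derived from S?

For S → NP VP, no prefix of the string parses as an NP. The alternative S rule S → S Conj S likewise has no satisfying split.

Ungrammatical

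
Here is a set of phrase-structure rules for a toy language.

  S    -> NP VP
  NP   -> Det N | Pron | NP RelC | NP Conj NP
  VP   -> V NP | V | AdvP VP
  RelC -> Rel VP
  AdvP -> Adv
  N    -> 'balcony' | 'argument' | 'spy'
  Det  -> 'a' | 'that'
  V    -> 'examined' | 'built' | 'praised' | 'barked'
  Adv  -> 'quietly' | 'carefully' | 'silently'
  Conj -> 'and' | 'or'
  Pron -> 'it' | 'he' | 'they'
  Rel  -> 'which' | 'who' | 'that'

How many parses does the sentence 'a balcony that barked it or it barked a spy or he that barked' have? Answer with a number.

Two of the 4 distinct bracketings:
[S [NP [NP [Det a] [N balcony]] [RelC [Rel that] [VP [V barked] [NP [NP [Pron it]] [Conj or] [NP [Pron it]]]]]] [VP [V barked] [NP [NP [NP [Det a] [N spy]] [Conj or] [NP [Pron he]]] [RelC [Rel that] [VP [V barked]]]]]]
[S [NP [NP [Det a] [N balcony]] [RelC [Rel that] [VP [V barked] [NP [NP [Pron it]] [Conj or] [NP [Pron it]]]]]] [VP [V barked] [NP [NP [Det a] [N spy]] [Conj or] [NP [NP [Pron he]] [RelC [Rel that] [VP [V barked]]]]]]]
The trees differ in how a recursive rule is bracketed over the same span.

4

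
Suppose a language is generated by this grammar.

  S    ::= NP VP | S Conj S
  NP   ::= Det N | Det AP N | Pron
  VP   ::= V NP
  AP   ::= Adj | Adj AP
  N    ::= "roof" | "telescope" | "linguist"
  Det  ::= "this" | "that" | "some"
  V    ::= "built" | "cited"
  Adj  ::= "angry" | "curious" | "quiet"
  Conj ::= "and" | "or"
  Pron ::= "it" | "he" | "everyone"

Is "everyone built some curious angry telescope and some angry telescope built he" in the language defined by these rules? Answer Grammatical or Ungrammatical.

Grammatical

S
  S
    NP
      Pron: everyone
    VP
      V: built
      NP
        Det: some
        AP
          Adj: curious
          AP
            Adj: angry
        N: telescope
  Conj: and
  S
    NP
      Det: some
      AP
        Adj: angry
      N: telescope
    VP
      V: built
      NP
        Pron: he
The bracketing above is licensed at every node by one of the given productions, with S at the root.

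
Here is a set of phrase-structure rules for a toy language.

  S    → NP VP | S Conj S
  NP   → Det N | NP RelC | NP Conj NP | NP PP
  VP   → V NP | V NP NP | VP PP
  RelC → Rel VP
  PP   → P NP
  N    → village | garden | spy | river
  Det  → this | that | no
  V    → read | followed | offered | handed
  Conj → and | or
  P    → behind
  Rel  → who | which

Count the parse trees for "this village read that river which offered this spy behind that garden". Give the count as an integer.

Two of the 4 distinct bracketings:
[S [NP [Det this] [N village]] [VP [V read] [NP [NP [Det that] [N river]] [RelC [Rel which] [VP [V offered] [NP [NP [Det this] [N spy]] [PP [P behind] [NP [Det that] [N garden]]]]]]]]]
[S [NP [Det this] [N village]] [VP [V read] [NP [NP [Det that] [N river]] [RelC [Rel which] [VP [VP [V offered] [NP [Det this] [N spy]]] [PP [P behind] [NP [Det that] [N garden]]]]]]]]
The difference turns on whether NP → NP PP is used at the relevant span, versus an alternative expansion of NP.

4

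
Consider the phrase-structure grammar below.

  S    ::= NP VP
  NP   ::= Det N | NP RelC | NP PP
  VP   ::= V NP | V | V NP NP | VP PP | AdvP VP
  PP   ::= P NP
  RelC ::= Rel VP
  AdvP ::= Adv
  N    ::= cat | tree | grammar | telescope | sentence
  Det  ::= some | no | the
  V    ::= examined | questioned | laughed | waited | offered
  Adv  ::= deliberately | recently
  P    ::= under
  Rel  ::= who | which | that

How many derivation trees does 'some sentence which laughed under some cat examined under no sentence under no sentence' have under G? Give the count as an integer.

4

Two of the 4 distinct bracketings:
[S [NP [NP [Det some] [N sentence]] [RelC [Rel which] [VP [VP [V laughed]] [PP [P under] [NP [Det some] [N cat]]]]]] [VP [VP [V examined]] [PP [P under] [NP [NP [Det no] [N sentence]] [PP [P under] [NP [Det no] [N sentence]]]]]]]
[S [NP [NP [Det some] [N sentence]] [RelC [Rel which] [VP [VP [V laughed]] [PP [P under] [NP [Det some] [N cat]]]]]] [VP [VP [VP [V examined]] [PP [P under] [NP [Det no] [N sentence]]]] [PP [P under] [NP [Det no] [N sentence]]]]]
The difference turns on whether NP → NP PP is used at the relevant span, versus an alternative expansion of NP.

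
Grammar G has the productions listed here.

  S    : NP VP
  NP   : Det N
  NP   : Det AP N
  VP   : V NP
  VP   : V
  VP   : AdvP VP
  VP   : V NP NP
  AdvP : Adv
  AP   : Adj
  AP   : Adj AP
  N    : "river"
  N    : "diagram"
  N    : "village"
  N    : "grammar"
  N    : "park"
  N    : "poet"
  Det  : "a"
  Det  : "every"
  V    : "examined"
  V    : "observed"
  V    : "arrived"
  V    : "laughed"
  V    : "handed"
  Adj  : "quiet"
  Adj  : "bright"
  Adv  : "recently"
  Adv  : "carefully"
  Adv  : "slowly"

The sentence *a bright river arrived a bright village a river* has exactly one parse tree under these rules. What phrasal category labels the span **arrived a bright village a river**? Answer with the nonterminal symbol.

VP

S
  NP
    Det: a
    AP
      Adj: bright
    N: river
  VP
    V: arrived
    NP
      Det: a
      AP
        Adj: bright
      N: village
    NP
      Det: a
      N: river
The span 'arrived a bright village a river' is the VP node built by VP → V NP NP.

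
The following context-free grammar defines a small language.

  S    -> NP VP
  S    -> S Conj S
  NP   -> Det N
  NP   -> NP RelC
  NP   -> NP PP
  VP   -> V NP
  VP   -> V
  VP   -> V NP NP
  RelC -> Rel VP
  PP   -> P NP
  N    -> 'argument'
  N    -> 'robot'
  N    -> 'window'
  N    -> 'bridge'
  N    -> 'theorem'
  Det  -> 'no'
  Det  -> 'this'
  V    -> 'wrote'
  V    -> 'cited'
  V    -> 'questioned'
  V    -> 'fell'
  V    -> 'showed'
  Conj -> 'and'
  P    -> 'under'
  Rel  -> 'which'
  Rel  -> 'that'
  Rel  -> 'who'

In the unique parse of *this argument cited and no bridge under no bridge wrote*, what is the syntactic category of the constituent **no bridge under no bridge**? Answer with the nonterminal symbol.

NP

S
  S
    NP
      Det: this
      N: argument
    VP
      V: cited
  Conj: and
  S
    NP
      NP
        Det: no
        N: bridge
      PP
        P: under
        NP
          Det: no
          N: bridge
    VP
      V: wrote
The span 'no bridge under no bridge' is the NP node built by NP → NP PP.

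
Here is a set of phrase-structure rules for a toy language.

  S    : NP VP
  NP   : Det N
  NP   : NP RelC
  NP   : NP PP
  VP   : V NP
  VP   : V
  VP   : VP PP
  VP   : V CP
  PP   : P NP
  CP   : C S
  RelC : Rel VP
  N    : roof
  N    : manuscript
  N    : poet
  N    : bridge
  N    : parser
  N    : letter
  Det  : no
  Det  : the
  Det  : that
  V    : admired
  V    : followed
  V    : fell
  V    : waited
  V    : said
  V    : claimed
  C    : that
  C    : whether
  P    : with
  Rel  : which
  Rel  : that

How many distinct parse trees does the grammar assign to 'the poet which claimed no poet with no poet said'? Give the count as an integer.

3

Two of the 3 distinct bracketings:
[S [NP [NP [Det the] [N poet]] [RelC [Rel which] [VP [V claimed] [NP [NP [Det no] [N poet]] [PP [P with] [NP [Det no] [N poet]]]]]]] [VP [V said]]]
[S [NP [NP [Det the] [N poet]] [RelC [Rel which] [VP [VP [V claimed] [NP [Det no] [N poet]]] [PP [P with] [NP [Det no] [N poet]]]]]] [VP [V said]]]
The difference turns on whether NP → NP PP is used at the relevant span, versus an alternative expansion of NP.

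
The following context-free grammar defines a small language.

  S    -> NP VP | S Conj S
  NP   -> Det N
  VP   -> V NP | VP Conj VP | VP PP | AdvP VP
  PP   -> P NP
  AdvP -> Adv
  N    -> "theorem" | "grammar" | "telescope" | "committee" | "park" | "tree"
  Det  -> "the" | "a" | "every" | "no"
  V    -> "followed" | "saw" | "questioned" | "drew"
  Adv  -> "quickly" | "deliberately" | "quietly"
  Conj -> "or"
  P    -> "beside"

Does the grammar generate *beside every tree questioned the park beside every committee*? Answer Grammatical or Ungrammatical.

Ungrammatical

For S → NP VP, no prefix of the string parses as an NP. The alternative S rule S → S Conj S likewise has no satisfying split.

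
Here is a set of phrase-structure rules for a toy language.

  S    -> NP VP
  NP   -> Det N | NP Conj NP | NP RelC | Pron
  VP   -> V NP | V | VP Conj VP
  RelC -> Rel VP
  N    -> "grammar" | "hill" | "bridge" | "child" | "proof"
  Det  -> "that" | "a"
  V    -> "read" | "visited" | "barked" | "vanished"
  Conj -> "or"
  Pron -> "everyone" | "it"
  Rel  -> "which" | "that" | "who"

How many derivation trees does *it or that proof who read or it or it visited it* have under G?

Two of the 7 distinct bracketings:
[S [NP [NP [Pron it]] [Conj or] [NP [NP [NP [Det that] [N proof]] [RelC [Rel who] [VP [V read]]]] [Conj or] [NP [NP [Pron it]] [Conj or] [NP [Pron it]]]]] [VP [V visited] [NP [Pron it]]]]
[S [NP [NP [Pron it]] [Conj or] [NP [NP [NP [NP [Det that] [N proof]] [RelC [Rel who] [VP [V read]]]] [Conj or] [NP [Pron it]]] [Conj or] [NP [Pron it]]]] [VP [V visited] [NP [Pron it]]]]
The trees differ in how a recursive rule is bracketed over the same span.

7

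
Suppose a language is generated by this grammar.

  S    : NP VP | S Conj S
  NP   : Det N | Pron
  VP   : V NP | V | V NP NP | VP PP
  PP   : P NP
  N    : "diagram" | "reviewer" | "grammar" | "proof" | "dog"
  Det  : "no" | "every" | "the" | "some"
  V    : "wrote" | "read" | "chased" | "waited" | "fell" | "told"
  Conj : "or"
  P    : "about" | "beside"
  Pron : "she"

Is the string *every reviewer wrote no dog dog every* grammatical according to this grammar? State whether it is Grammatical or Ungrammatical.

An N word can never sit immediately before an N word in any string this grammar generates, so the substring 'dog dog' rules out a derivation.

Ungrammatical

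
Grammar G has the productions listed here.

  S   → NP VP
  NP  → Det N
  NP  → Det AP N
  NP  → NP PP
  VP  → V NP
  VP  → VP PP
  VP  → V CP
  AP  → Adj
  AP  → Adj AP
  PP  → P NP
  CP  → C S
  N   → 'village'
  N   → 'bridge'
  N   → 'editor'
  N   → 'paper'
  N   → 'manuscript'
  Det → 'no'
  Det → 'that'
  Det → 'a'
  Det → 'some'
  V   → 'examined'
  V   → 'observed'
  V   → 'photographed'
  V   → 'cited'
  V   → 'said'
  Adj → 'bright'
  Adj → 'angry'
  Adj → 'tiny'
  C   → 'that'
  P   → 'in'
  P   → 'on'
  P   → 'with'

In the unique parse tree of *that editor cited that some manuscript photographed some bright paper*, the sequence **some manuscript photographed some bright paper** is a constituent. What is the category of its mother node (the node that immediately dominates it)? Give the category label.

S
  NP
    Det: that
    N: editor
  VP
    V: cited
    CP
      C: that
      S
        NP
          Det: some
          N: manuscript
        VP
          V: photographed
          NP
            Det: some
            AP
              Adj: bright
            N: paper
The span 'some manuscript photographed some bright paper' is the S node built by S → NP VP.
Its mother is the CP built by CP → C S.

CP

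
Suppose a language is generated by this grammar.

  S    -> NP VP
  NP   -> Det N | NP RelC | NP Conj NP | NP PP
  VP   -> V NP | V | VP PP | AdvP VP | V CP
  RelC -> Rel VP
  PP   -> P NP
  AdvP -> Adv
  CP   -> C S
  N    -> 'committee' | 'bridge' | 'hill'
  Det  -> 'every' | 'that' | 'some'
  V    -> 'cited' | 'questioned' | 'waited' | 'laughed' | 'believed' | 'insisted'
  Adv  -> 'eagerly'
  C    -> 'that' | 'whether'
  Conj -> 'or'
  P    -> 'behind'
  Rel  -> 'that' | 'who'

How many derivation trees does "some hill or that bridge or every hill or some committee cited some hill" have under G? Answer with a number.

Two of the 5 distinct bracketings:
[S [NP [NP [Det some] [N hill]] [Conj or] [NP [NP [Det that] [N bridge]] [Conj or] [NP [NP [Det every] [N hill]] [Conj or] [NP [Det some] [N committee]]]]] [VP [V cited] [NP [Det some] [N hill]]]]
[S [NP [NP [Det some] [N hill]] [Conj or] [NP [NP [NP [Det that] [N bridge]] [Conj or] [NP [Det every] [N hill]]] [Conj or] [NP [Det some] [N committee]]]] [VP [V cited] [NP [Det some] [N hill]]]]
The trees differ in how a recursive rule is bracketed over the same span.

5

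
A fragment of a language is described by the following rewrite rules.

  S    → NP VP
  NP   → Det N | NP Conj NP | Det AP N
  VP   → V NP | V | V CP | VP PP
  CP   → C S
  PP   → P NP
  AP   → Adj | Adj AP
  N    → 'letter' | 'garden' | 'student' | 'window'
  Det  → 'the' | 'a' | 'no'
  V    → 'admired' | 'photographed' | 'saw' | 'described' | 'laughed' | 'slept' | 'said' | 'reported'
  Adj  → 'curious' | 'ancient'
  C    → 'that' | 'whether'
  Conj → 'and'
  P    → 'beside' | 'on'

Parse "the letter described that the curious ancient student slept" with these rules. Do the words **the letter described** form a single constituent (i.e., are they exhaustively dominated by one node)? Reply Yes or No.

No

[S [NP [Det the] [N letter]] [VP [V described] [CP [C that] [S [NP [Det the] [AP [Adj curious] [AP [Adj ancient]]] [N student]] [VP [V slept]]]]]]
The smallest constituent containing 'the letter described' is the S spanning 'the letter described that the curious ancient student slept'; no single node in the tree dominates exactly the given words.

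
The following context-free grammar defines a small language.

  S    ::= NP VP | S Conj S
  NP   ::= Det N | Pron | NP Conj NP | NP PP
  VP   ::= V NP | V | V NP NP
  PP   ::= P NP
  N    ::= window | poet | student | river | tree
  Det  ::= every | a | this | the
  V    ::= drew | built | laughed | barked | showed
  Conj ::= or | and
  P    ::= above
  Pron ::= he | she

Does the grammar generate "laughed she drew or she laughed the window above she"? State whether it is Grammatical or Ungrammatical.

Ungrammatical

For S → NP VP, no prefix of the string parses as an NP. The alternative S rule S → S Conj S likewise has no satisfying split.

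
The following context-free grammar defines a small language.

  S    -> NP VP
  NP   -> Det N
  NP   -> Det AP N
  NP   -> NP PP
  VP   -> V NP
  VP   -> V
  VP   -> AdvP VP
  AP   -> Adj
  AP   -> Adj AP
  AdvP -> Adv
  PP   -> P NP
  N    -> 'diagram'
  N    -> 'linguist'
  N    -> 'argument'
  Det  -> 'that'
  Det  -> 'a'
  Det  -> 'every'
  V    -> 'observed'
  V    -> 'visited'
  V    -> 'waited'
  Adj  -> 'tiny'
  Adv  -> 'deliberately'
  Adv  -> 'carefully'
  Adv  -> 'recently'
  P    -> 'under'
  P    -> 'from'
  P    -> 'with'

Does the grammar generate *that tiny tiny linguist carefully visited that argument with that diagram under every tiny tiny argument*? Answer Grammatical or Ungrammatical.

S
  NP
    Det: that
    AP
      Adj: tiny
      AP
        Adj: tiny
    N: linguist
  VP
    AdvP
      Adv: carefully
    VP
      V: visited
      NP
        NP
          Det: that
          N: argument
        PP
          P: with
          NP
            NP
              Det: that
              N: diagram
            PP
              P: under
              NP
                Det: every
                AP
                  Adj: tiny
                  AP
                    Adj: tiny
                N: argument
The bracketing above is licensed at every node by one of the given productions, with S at the root.

Grammatical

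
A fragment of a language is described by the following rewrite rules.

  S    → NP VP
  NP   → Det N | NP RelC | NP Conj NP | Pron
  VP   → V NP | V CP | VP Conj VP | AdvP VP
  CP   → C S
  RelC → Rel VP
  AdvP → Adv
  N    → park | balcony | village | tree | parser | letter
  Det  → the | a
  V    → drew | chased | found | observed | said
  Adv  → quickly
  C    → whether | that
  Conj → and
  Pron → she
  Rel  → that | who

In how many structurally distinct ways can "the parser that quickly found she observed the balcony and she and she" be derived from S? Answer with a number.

The two bracketings:
[S [NP [NP [Det the] [N parser]] [RelC [Rel that] [VP [AdvP [Adv quickly]] [VP [V found] [NP [Pron she]]]]]] [VP [V observed] [NP [NP [Det the] [N balcony]] [Conj and] [NP [NP [Pron she]] [Conj and] [NP [Pron she]]]]]]
[S [NP [NP [Det the] [N parser]] [RelC [Rel that] [VP [AdvP [Adv quickly]] [VP [V found] [NP [Pron she]]]]]] [VP [V observed] [NP [NP [NP [Det the] [N balcony]] [Conj and] [NP [Pron she]]] [Conj and] [NP [Pron she]]]]]
The trees differ in how a recursive rule is bracketed over the same span.

2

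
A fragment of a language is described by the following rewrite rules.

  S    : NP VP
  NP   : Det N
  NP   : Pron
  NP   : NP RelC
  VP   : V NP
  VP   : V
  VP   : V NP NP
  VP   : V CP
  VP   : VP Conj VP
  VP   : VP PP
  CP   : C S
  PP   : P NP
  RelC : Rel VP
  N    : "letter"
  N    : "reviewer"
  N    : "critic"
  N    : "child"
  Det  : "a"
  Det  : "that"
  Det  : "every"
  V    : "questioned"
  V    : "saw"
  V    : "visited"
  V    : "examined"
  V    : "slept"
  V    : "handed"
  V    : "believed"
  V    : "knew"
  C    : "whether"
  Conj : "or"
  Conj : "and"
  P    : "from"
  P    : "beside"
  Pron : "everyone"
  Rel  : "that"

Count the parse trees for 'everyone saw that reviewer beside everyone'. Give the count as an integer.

1

[S [NP [Pron everyone]] [VP [VP [V saw] [NP [Det that] [N reviewer]]] [PP [P beside] [NP [Pron everyone]]]]]
No rule offers an alternative attachment or grouping for any span, so this is the only derivation.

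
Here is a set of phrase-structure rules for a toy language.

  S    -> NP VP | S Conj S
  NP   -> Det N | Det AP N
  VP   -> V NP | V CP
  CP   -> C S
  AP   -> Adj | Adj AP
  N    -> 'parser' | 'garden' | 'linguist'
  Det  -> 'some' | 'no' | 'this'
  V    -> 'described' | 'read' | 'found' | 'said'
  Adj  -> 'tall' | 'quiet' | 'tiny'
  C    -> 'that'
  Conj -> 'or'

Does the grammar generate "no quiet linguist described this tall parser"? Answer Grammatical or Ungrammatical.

Grammatical

[S [NP [Det no] [AP [Adj quiet]] [N linguist]] [VP [V described] [NP [Det this] [AP [Adj tall]] [N parser]]]]
Each bracket corresponds to one application of a listed rule, so the string is derivable from S.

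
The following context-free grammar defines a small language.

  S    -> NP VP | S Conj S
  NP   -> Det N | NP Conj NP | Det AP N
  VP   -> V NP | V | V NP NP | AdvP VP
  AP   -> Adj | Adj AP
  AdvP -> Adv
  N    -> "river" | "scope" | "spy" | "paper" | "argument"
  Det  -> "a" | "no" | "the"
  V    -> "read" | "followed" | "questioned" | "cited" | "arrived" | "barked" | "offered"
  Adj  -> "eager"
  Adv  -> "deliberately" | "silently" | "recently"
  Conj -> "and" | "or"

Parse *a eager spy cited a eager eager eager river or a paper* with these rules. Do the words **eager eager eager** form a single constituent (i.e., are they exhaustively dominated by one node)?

Yes

[S [NP [Det a] [AP [Adj eager]] [N spy]] [VP [V cited] [NP [NP [Det a] [AP [Adj eager] [AP [Adj eager] [AP [Adj eager]]]] [N river]] [Conj or] [NP [Det a] [N paper]]]]]
The words 'eager eager eager' are exhaustively dominated by a single AP node (built by AP → Adj AP), so they form a constituent.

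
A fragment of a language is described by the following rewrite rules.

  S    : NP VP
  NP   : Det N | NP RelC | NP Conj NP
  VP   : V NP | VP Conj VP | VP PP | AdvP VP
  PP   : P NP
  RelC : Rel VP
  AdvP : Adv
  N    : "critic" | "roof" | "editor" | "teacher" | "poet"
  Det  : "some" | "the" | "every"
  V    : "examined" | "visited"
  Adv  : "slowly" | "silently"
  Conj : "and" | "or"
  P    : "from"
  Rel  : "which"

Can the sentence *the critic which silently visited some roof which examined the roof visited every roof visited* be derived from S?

For S → NP VP, every NP-prefix leaves a non-VP remainder: after 'the critic' the remainder is not a VP; after 'the critic which silently visited some roof' the remainder is not a VP; after 'the critic which silently visited some roof which examined the roof' the remainder is not a VP.

Ungrammatical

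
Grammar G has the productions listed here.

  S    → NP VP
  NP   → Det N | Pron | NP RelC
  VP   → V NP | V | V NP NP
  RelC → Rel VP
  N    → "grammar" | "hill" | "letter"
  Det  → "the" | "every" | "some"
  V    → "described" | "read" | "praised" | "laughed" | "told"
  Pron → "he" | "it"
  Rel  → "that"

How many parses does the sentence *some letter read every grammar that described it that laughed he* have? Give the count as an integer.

Two of the 6 distinct bracketings:
[S [NP [Det some] [N letter]] [VP [V read] [NP [NP [Det every] [N grammar]] [RelC [Rel that] [VP [V described] [NP [NP [Pron it]] [RelC [Rel that] [VP [V laughed] [NP [Pron he]]]]]]]]]]
[S [NP [Det some] [N letter]] [VP [V read] [NP [NP [Det every] [N grammar]] [RelC [Rel that] [VP [V described] [NP [NP [Pron it]] [RelC [Rel that] [VP [V laughed]]]] [NP [Pron he]]]]]]]
The difference turns on whether VP → V is used at the relevant span, versus an alternative expansion of VP.

6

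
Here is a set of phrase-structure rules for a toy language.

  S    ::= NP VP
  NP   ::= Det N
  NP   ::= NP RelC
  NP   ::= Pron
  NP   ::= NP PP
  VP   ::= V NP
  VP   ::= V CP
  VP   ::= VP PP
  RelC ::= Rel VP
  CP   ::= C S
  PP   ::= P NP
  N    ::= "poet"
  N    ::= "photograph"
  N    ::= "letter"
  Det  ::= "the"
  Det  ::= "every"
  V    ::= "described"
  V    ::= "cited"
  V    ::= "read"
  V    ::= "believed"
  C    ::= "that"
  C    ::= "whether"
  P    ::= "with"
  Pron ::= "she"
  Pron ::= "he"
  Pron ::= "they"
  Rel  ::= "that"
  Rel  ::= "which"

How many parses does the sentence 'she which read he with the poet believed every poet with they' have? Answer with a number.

Two of the 6 distinct bracketings:
[S [NP [NP [Pron she]] [RelC [Rel which] [VP [V read] [NP [NP [Pron he]] [PP [P with] [NP [Det the] [N poet]]]]]]] [VP [V believed] [NP [NP [Det every] [N poet]] [PP [P with] [NP [Pron they]]]]]]
[S [NP [NP [Pron she]] [RelC [Rel which] [VP [V read] [NP [NP [Pron he]] [PP [P with] [NP [Det the] [N poet]]]]]]] [VP [VP [V believed] [NP [Det every] [N poet]]] [PP [P with] [NP [Pron they]]]]]
The difference turns on whether VP → VP PP is used at the relevant span, versus an alternative expansion of VP.

6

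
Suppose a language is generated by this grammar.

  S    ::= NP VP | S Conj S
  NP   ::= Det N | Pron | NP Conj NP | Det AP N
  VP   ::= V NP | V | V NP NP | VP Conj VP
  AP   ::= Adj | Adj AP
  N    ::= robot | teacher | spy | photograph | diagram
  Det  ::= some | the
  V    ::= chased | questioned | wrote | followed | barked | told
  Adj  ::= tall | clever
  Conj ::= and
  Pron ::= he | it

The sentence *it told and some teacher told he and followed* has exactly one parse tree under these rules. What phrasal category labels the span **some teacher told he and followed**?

S

S
  S
    NP
      Pron: it
    VP
      V: told
  Conj: and
  S
    NP
      Det: some
      N: teacher
    VP
      VP
        V: told
        NP
          Pron: he
      Conj: and
      VP
        V: followed
The span 'some teacher told he and followed' is the S node built by S → NP VP.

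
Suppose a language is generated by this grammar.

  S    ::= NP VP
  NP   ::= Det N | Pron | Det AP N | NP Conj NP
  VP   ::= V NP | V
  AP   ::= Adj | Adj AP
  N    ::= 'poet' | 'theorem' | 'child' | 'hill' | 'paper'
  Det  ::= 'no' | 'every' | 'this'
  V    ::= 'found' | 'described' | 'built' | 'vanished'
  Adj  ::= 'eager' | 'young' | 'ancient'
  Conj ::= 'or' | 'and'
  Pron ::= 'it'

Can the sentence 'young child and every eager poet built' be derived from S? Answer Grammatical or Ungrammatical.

For S → NP VP, no prefix of the string parses as an NP.

Ungrammatical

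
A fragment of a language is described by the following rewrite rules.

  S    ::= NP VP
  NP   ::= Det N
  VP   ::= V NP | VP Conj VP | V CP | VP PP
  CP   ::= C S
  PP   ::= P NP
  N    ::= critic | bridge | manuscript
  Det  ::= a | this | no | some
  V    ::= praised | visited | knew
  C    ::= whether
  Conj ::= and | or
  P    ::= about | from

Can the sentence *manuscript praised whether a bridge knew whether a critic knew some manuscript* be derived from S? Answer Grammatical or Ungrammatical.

Ungrammatical

For S → NP VP, no prefix of the string parses as an NP.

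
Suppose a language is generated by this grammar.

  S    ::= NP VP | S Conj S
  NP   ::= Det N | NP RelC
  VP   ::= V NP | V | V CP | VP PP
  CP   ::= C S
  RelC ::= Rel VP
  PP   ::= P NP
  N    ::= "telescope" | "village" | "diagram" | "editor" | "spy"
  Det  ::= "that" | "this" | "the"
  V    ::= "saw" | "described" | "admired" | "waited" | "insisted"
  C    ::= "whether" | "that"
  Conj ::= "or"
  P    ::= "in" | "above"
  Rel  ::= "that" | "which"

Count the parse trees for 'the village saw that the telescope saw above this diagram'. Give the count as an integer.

2

The two bracketings:
[S [NP [Det the] [N village]] [VP [V saw] [CP [C that] [S [NP [Det the] [N telescope]] [VP [VP [V saw]] [PP [P above] [NP [Det this] [N diagram]]]]]]]]
[S [NP [Det the] [N village]] [VP [VP [V saw] [CP [C that] [S [NP [Det the] [N telescope]] [VP [V saw]]]]] [PP [P above] [NP [Det this] [N diagram]]]]]
The trees differ in how a recursive rule is bracketed over the same span.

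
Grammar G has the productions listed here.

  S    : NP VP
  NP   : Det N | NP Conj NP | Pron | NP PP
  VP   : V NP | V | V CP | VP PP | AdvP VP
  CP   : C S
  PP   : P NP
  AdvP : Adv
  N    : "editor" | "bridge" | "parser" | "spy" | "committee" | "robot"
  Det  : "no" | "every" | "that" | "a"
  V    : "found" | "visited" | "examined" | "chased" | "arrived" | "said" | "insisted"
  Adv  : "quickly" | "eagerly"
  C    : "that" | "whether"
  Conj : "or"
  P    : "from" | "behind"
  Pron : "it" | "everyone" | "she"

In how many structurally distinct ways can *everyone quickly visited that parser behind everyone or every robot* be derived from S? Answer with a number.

Two of the 4 distinct bracketings:
[S [NP [Pron everyone]] [VP [VP [AdvP [Adv quickly]] [VP [V visited] [NP [Det that] [N parser]]]] [PP [P behind] [NP [NP [Pron everyone]] [Conj or] [NP [Det every] [N robot]]]]]]
[S [NP [Pron everyone]] [VP [AdvP [Adv quickly]] [VP [V visited] [NP [NP [NP [Det that] [N parser]] [PP [P behind] [NP [Pron everyone]]]] [Conj or] [NP [Det every] [N robot]]]]]]
The difference turns on whether NP → NP PP is used at the relevant span, versus an alternative expansion of NP.

4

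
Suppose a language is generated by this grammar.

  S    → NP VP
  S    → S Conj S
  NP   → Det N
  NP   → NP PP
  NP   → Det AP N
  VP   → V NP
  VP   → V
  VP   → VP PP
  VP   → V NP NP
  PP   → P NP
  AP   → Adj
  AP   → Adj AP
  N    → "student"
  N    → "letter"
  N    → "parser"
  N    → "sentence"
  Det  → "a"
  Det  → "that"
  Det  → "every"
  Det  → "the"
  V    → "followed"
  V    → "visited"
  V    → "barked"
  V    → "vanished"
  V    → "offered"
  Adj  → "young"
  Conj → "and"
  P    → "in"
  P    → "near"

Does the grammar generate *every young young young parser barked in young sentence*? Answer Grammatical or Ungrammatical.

Ungrammatical

A P word can never sit immediately before an Adj word in any string this grammar generates, so the substring 'in young' rules out a derivation.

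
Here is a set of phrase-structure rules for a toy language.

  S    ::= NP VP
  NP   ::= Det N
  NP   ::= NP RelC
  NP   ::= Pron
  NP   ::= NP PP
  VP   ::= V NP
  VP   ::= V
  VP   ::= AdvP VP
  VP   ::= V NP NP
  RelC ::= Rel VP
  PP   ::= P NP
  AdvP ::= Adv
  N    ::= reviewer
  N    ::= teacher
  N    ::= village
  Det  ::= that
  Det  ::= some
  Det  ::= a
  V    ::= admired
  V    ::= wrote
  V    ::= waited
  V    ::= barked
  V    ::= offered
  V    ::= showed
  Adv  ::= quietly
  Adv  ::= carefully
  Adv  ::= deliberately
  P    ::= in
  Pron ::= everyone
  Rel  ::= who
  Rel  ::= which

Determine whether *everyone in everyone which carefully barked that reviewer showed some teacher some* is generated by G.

Ungrammatical

For S → NP VP, every NP-prefix leaves a non-VP remainder: after 'everyone' the remainder is not a VP; after 'everyone in everyone' the remainder is not a VP; after 'everyone in everyone which carefully barked' the remainder is not a VP (and 1 more).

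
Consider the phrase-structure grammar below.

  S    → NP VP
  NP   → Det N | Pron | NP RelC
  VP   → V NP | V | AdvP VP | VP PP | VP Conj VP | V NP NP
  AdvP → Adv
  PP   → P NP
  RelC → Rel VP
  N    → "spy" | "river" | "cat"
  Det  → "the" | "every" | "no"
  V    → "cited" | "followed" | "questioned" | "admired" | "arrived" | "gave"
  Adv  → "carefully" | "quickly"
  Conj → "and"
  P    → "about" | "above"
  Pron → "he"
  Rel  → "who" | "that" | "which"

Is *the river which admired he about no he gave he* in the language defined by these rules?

Ungrammatical

A Det word can never sit immediately before a Pron word in any string this grammar generates, so the substring 'no he' rules out a derivation.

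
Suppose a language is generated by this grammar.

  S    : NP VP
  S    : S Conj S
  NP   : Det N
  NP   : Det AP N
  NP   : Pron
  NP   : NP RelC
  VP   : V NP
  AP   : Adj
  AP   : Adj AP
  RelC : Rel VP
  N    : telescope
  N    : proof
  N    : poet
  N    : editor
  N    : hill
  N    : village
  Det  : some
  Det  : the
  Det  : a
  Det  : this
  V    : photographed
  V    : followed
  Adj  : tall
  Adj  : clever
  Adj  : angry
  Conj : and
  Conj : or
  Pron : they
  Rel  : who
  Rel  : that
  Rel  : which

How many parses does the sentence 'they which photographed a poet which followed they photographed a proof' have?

2

The two bracketings:
[S [NP [NP [Pron they]] [RelC [Rel which] [VP [V photographed] [NP [NP [Det a] [N poet]] [RelC [Rel which] [VP [V followed] [NP [Pron they]]]]]]]] [VP [V photographed] [NP [Det a] [N proof]]]]
[S [NP [NP [NP [Pron they]] [RelC [Rel which] [VP [V photographed] [NP [Det a] [N poet]]]]] [RelC [Rel which] [VP [V followed] [NP [Pron they]]]]] [VP [V photographed] [NP [Det a] [N proof]]]]
The trees differ in how a recursive rule is bracketed over the same span.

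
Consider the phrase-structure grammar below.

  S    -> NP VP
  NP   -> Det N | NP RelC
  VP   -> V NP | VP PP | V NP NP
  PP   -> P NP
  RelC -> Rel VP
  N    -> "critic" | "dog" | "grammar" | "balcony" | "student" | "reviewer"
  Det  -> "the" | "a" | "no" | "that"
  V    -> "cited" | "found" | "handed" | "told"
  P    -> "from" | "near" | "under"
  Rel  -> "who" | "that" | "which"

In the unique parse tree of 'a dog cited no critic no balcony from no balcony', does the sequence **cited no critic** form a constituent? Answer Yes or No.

[S [NP [Det a] [N dog]] [VP [VP [V cited] [NP [Det no] [N critic]] [NP [Det no] [N balcony]]] [PP [P from] [NP [Det no] [N balcony]]]]]
The smallest constituent containing 'cited no critic' is the VP spanning 'cited no critic no balcony'; no single node in the tree dominates exactly the given words.

No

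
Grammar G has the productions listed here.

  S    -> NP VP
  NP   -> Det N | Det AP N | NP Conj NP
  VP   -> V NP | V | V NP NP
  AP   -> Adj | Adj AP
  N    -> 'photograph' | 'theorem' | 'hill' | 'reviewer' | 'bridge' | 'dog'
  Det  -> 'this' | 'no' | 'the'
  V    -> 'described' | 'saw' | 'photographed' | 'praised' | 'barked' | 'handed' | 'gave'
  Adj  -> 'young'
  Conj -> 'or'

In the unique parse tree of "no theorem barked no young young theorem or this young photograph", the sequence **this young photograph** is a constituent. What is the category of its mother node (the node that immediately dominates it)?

NP

S
  NP
    Det: no
    N: theorem
  VP
    V: barked
    NP
      NP
        Det: no
        AP
          Adj: young
          AP
            Adj: young
        N: theorem
      Conj: or
      NP
        Det: this
        AP
          Adj: young
        N: photograph
The span 'this young photograph' is the NP node built by NP → Det AP N.
Its mother is the NP built by NP → NP Conj NP.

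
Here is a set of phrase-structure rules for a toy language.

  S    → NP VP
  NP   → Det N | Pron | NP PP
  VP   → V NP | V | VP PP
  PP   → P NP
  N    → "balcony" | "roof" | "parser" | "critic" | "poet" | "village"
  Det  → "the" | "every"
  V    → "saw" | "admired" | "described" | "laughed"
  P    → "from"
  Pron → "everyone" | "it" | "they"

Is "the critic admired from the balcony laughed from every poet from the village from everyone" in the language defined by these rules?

For S → NP VP, the only prefix that parses as NP is 'the critic', but the remainder 'admired from the balcony laughed from every poet from the village from everyone' is not a VP under these rules.

Ungrammatical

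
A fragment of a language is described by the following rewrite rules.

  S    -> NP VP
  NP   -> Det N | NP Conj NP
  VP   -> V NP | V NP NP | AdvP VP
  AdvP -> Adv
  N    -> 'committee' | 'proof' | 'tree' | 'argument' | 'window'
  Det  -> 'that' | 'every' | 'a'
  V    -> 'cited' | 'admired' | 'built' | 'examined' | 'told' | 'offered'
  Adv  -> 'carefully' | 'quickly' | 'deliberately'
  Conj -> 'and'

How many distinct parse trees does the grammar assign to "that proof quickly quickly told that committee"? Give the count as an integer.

1

[S [NP [Det that] [N proof]] [VP [AdvP [Adv quickly]] [VP [AdvP [Adv quickly]] [VP [V told] [NP [Det that] [N committee]]]]]]
No rule offers an alternative attachment or grouping for any span, so this is the only derivation.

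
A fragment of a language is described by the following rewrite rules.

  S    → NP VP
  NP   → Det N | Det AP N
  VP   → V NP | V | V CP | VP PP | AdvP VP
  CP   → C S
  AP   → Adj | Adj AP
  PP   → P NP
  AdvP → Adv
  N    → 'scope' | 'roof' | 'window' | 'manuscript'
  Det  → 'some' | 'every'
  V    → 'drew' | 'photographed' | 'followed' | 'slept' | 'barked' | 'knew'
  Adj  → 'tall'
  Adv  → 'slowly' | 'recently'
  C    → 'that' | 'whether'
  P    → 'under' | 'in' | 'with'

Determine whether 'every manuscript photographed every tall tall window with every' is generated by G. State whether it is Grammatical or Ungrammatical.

Ungrammatical

For S → NP VP, the only prefix that parses as NP is 'every manuscript', but the remainder 'photographed every tall tall window with every' is not a VP under these rules.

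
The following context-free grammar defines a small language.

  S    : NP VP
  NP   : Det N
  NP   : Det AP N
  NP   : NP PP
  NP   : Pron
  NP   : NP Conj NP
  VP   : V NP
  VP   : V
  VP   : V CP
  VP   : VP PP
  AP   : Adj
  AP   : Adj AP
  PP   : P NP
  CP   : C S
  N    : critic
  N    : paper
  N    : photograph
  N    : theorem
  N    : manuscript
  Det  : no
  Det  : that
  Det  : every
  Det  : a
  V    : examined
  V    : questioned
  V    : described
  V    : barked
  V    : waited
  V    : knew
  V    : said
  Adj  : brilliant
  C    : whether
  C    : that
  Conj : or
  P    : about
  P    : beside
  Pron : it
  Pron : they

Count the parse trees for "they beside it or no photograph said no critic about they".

4

Two of the 4 distinct bracketings:
[S [NP [NP [Pron they]] [PP [P beside] [NP [NP [Pron it]] [Conj or] [NP [Det no] [N photograph]]]]] [VP [V said] [NP [NP [Det no] [N critic]] [PP [P about] [NP [Pron they]]]]]]
[S [NP [NP [Pron they]] [PP [P beside] [NP [NP [Pron it]] [Conj or] [NP [Det no] [N photograph]]]]] [VP [VP [V said] [NP [Det no] [N critic]]] [PP [P about] [NP [Pron they]]]]]
The difference turns on whether VP → VP PP is used at the relevant span, versus an alternative expansion of VP.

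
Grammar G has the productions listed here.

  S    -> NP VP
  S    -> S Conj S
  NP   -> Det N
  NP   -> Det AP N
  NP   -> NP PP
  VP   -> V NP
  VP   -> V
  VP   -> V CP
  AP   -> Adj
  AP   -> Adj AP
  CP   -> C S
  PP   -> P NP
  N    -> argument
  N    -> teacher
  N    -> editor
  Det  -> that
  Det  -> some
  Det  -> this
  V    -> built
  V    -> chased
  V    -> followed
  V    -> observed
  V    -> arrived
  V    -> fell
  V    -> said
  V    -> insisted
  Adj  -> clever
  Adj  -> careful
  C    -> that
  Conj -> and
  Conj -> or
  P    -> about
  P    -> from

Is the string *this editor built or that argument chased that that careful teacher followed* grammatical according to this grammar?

S
  S
    NP
      Det: this
      N: editor
    VP
      V: built
  Conj: or
  S
    NP
      Det: that
      N: argument
    VP
      V: chased
      CP
        C: that
        S
          NP
            Det: that
            AP
              Adj: careful
            N: teacher
          VP
            V: followed
Every word is introduced by a lexical rule and the phrasal rules combine the resulting categories into a single S.

Grammatical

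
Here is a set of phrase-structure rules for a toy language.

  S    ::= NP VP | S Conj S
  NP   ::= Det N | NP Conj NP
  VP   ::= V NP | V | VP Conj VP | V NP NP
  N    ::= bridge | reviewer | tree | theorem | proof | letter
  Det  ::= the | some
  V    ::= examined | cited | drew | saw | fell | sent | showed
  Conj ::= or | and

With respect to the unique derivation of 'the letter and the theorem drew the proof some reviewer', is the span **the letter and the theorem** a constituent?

Yes

[S [NP [NP [Det the] [N letter]] [Conj and] [NP [Det the] [N theorem]]] [VP [V drew] [NP [Det the] [N proof]] [NP [Det some] [N reviewer]]]]
The words 'the letter and the theorem' are exhaustively dominated by a single NP node (built by NP → NP Conj NP), so they form a constituent.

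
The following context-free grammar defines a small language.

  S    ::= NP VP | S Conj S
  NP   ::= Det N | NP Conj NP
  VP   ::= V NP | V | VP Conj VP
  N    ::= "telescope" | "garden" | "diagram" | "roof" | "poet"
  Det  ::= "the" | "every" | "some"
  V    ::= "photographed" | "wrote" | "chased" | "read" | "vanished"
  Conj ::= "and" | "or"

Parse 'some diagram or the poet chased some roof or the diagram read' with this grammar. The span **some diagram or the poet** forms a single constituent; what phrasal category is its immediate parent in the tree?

S

[S [S [NP [NP [Det some] [N diagram]] [Conj or] [NP [Det the] [N poet]]] [VP [V chased] [NP [Det some] [N roof]]]] [Conj or] [S [NP [Det the] [N diagram]] [VP [V read]]]]
The span 'some diagram or the poet' is the NP node built by NP → NP Conj NP.
Its mother is the S built by S → NP VP.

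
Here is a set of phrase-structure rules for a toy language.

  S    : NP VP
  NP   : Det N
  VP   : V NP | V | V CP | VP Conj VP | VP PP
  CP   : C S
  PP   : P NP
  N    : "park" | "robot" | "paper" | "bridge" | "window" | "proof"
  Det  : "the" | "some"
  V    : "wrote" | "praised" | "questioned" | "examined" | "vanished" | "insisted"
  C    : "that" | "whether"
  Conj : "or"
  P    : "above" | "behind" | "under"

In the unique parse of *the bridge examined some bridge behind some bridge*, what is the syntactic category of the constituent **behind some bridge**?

S
  NP
    Det: the
    N: bridge
  VP
    VP
      V: examined
      NP
        Det: some
        N: bridge
    PP
      P: behind
      NP
        Det: some
        N: bridge
The span 'behind some bridge' is the PP node built by PP → P NP.

PP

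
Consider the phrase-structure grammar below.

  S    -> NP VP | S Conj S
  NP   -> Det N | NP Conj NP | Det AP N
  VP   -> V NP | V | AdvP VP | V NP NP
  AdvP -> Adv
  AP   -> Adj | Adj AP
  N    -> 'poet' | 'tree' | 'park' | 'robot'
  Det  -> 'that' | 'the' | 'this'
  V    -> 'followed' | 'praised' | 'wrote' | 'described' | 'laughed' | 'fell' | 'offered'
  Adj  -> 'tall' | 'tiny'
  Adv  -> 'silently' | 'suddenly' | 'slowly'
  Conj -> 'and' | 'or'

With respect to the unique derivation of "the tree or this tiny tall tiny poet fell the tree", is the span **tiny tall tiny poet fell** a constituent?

[S [NP [NP [Det the] [N tree]] [Conj or] [NP [Det this] [AP [Adj tiny] [AP [Adj tall] [AP [Adj tiny]]]] [N poet]]] [VP [V fell] [NP [Det the] [N tree]]]]
The smallest constituent containing 'tiny tall tiny poet fell' is the S spanning 'the tree or this tiny tall tiny poet fell the tree'; no single node in the tree dominates exactly the given words.

No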